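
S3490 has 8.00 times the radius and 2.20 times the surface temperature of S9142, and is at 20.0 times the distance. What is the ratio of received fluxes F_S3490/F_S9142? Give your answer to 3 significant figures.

3.75

L_S3490/L_S9142 = (R_S3490/R_S9142)²(T_S3490/T_S9142)⁴ = (8.00)² × (2.20)⁴ = 1499.
F_S3490/F_S9142 = (L_S3490/L_S9142)/(d_S3490/d_S9142)² = 1499 / (20.0)² = 3.748.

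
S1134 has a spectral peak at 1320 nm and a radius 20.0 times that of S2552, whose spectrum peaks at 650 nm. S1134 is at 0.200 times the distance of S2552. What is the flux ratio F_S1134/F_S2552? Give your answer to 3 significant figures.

588

Wien's law: T_S1134/T_S2552 = λ_S2552/λ_S1134 = 650/1320 = 0.4924.
L_S1134/L_S2552 = (R_S1134/R_S2552)²(T_S1134/T_S2552)⁴ = (20.0)²(0.4924)⁴ = 23.52.
F_S1134/F_S2552 = (L_S1134/L_S2552)/(d_S1134/d_S2552)² = 23.52/(0.200)² = 588.0.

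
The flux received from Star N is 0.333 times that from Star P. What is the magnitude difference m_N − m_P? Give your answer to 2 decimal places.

m_N − m_P = −2.5 log₁₀(F_N/F_P) = −2.5 log₁₀(0.333) = −2.5 × (-0.478) = 1.194.

1.19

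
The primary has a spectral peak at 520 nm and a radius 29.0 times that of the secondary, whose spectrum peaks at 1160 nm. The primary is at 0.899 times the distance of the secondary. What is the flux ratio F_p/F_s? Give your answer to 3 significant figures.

2.58×10^4

Wien's law: T_p/T_s = λ_s/λ_p = 1160/520 = 2.231.
L_p/L_s = (R_p/R_s)²(T_p/T_s)⁴ = (29.0)²(2.231)⁴ = 2.083×10^4.
F_p/F_s = (L_p/L_s)/(d_p/d_s)² = 2.083×10^4/(0.899)² = 2.577×10^4.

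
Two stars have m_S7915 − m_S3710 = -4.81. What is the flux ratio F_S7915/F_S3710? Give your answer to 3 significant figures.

F_S7915/F_S3710 = 10^(−(m_S7915 − m_S3710)/2.5) = 10^(4.81/2.5) = 10^1.924 = 83.95.

83.9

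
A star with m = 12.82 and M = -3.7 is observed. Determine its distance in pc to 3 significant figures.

m − M = 5 log₁₀(d/10 pc)
12.82 − (-3.7) = 16.52 = 5 log₁₀(d/10)
d = 10 × 10^(16.52/5) = 10 × 10^3.304 = 2.014×10^4 pc.

2.01×10^4 pc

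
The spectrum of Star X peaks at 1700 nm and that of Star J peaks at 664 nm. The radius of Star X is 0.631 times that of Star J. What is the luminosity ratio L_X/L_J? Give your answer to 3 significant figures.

Wien's law gives T ∝ 1/λ_max, so T_X/T_J = λ_J/λ_X = 664/1700 = 0.3906.
Then L ∝ R²T⁴ gives L_X/L_J = (0.631)² × (0.3906)⁴ = 0.3982 × 0.02327 = 0.009267.

0.00927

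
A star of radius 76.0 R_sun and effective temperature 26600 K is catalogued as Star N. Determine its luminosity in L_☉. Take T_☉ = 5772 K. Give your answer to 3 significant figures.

L/L_☉ = (R/R_☉)² (T/T_☉)⁴ = (76.0)² × (26600/5772)⁴
       = 5776 × (4.608)⁴ = 5776 × 451.0 = 2.605×10^6.

2.61×10^6 L_☉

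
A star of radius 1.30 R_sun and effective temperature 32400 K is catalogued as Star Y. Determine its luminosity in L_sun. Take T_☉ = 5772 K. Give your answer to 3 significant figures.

L/L_☉ = (R/R_☉)² (T/T_☉)⁴ = (1.30)² × (32400/5772)⁴
       = 1.690 × (5.613)⁴ = 1.690 × 992.8 = 1678.

1.68×10^3 L_sun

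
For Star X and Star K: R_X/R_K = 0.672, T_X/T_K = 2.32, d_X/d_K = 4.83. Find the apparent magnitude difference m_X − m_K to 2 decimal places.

0.63

L_X/L_K = (0.672)²(2.32)⁴ = 13.08.
F_X/F_K = (L_X/L_K)/(d_X/d_K)² = 13.08/23.33 = 0.5608.
m_X − m_K = −2.5 log₁₀(0.5608) = 0.63.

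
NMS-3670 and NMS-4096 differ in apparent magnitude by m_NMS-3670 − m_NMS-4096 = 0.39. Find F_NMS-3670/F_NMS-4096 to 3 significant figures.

F_NMS-3670/F_NMS-4096 = 10^(−(m_NMS-3670 − m_NMS-4096)/2.5) = 10^(-0.39/2.5) = 10^-0.156 = 0.6982.

0.698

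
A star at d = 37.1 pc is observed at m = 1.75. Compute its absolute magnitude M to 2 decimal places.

-1.10

M = m − 5 log₁₀(d/10 pc) = 1.75 − 5 log₁₀(37.1/10)
  = 1.75 − 5 × 0.569 = 1.75 − 2.85 = -1.10.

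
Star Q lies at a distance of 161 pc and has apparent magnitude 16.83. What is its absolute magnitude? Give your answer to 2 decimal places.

10.80

M = m − 5 log₁₀(d/10 pc) = 16.83 − 5 log₁₀(161/10)
  = 16.83 − 5 × 1.207 = 16.83 − 6.03 = 10.80.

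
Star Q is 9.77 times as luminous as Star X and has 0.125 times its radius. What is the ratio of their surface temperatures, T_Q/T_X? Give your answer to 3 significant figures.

L ∝ R²T⁴ gives T ∝ (L/R²)^(1/4), so
T_Q/T_X = (9.77 / 0.125²)^(1/4) = (625.3)^(1/4) = 5.001.

5.00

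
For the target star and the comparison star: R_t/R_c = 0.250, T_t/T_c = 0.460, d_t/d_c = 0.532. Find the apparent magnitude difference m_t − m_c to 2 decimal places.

5.01

L_t/L_c = (0.250)²(0.460)⁴ = 0.002798.
F_t/F_c = (L_t/L_c)/(d_t/d_c)² = 0.002798/0.2830 = 0.009888.
m_t − m_c = −2.5 log₁₀(0.009888) = 5.01.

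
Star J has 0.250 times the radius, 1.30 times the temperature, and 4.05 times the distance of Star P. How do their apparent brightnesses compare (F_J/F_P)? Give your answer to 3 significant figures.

L_J/L_P = (R_J/R_P)²(T_J/T_P)⁴ = (0.250)² × (1.30)⁴ = 0.1785.
F_J/F_P = (L_J/L_P)/(d_J/d_P)² = 0.1785 / (4.05)² = 0.01088.

0.0109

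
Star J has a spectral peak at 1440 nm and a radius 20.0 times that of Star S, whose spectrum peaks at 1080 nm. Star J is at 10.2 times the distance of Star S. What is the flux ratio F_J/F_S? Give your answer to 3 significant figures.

Wien's law: T_J/T_S = λ_S/λ_J = 1080/1440 = 0.7500.
L_J/L_S = (R_J/R_S)²(T_J/T_S)⁴ = (20.0)²(0.7500)⁴ = 126.6.
F_J/F_S = (L_J/L_S)/(d_J/d_S)² = 126.6/(10.2)² = 1.216.

1.22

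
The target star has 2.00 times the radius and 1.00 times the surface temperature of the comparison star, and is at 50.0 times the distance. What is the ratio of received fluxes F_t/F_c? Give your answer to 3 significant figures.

0.00160

L_t/L_c = (R_t/R_c)²(T_t/T_c)⁴ = (2.00)² × (1.00)⁴ = 4.000.
F_t/F_c = (L_t/L_c)/(d_t/d_c)² = 4.000 / (50.0)² = 0.001600.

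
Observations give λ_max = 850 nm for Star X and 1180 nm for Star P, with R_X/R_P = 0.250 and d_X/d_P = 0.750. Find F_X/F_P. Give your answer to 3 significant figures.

0.413

Wien's law: T_X/T_P = λ_P/λ_X = 1180/850 = 1.388.
L_X/L_P = (R_X/R_P)²(T_X/T_P)⁴ = (0.250)²(1.388)⁴ = 0.2321.
F_X/F_P = (L_X/L_P)/(d_X/d_P)² = 0.2321/(0.750)² = 0.4127.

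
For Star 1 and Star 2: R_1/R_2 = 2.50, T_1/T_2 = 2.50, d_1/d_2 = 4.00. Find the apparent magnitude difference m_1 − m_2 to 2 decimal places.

L_1/L_2 = (2.50)²(2.50)⁴ = 244.1.
F_1/F_2 = (L_1/L_2)/(d_1/d_2)² = 244.1/16.00 = 15.26.
m_1 − m_2 = −2.5 log₁₀(15.26) = -2.96.

-2.96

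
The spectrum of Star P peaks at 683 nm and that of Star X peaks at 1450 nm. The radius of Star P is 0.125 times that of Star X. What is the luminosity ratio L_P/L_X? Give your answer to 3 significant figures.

0.317

Wien's law gives T ∝ 1/λ_max, so T_P/T_X = λ_X/λ_P = 1450/683 = 2.123.
Then L ∝ R²T⁴ gives L_P/L_X = (0.125)² × (2.123)⁴ = 0.01562 × 20.31 = 0.3174.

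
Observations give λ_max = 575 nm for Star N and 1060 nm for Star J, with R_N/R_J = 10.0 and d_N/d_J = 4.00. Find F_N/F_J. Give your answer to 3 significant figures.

72.2

Wien's law: T_N/T_J = λ_J/λ_N = 1060/575 = 1.843.
L_N/L_J = (R_N/R_J)²(T_N/T_J)⁴ = (10.0)²(1.843)⁴ = 1155.
F_N/F_J = (L_N/L_J)/(d_N/d_J)² = 1155/(4.00)² = 72.18.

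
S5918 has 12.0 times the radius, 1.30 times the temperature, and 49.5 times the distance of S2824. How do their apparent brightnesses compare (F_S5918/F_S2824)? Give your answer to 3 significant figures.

0.168

L_S5918/L_S2824 = (R_S5918/R_S2824)²(T_S5918/T_S2824)⁴ = (12.0)² × (1.30)⁴ = 411.3.
F_S5918/F_S2824 = (L_S5918/L_S2824)/(d_S5918/d_S2824)² = 411.3 / (49.5)² = 0.1679.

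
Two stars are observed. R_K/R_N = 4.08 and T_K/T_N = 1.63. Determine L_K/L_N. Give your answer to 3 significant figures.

From the Stefan–Boltzmann law, L ∝ R²T⁴, so
L_K/L_N = (R_K/R_N)² (T_K/T_N)⁴ = (4.08)² × (1.63)⁴ = 16.65 × 7.059 = 117.5.

118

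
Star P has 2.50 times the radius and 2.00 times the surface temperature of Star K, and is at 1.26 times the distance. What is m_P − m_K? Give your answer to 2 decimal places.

-4.50

L_P/L_K = (2.50)²(2.00)⁴ = 100.0.
F_P/F_K = (L_P/L_K)/(d_P/d_K)² = 100.0/1.588 = 62.99.
m_P − m_K = −2.5 log₁₀(62.99) = -4.50.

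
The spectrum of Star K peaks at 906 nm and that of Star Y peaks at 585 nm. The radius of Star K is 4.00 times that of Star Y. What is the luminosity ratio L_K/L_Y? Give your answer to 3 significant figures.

Wien's law gives T ∝ 1/λ_max, so T_K/T_Y = λ_Y/λ_K = 585/906 = 0.6457.
Then L ∝ R²T⁴ gives L_K/L_Y = (4.00)² × (0.6457)⁴ = 16.00 × 0.1738 = 2.781.

2.78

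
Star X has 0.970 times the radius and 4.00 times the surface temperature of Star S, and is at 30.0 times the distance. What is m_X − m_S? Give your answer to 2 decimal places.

1.43

L_X/L_S = (0.970)²(4.00)⁴ = 240.9.
F_X/F_S = (L_X/L_S)/(d_X/d_S)² = 240.9/900.0 = 0.2676.
m_X − m_S = −2.5 log₁₀(0.2676) = 1.43.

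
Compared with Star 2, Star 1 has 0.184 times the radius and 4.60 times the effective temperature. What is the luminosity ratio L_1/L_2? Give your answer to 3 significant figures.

From the Stefan–Boltzmann law, L ∝ R²T⁴, so
L_1/L_2 = (R_1/R_2)² (T_1/T_2)⁴ = (0.184)² × (4.60)⁴ = 0.03386 × 447.7 = 15.16.

15.2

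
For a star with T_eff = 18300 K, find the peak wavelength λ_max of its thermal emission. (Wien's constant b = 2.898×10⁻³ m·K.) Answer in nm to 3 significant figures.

λ_max = b/T = 2.898×10⁻³ / 18300 = 1.58×10^-7 m = 158.4 nm.

158 nm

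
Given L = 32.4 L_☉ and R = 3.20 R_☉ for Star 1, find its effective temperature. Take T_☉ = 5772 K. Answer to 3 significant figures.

T/T_☉ = (L/L_☉)^(1/4) / (R/R_☉)^(1/2)
T = 5772 × (32.4)^(1/4) / √(3.20) = 5772 × 2.386 / 1.789 = 7698 K.

7.70×10^3 K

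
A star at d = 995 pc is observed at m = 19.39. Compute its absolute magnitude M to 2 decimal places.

9.40

M = m − 5 log₁₀(d/10 pc) = 19.39 − 5 log₁₀(995/10)
  = 19.39 − 5 × 1.998 = 19.39 − 9.99 = 9.40.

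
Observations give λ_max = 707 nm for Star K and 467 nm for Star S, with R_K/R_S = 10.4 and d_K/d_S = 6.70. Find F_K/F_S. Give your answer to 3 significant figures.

Wien's law: T_K/T_S = λ_S/λ_K = 467/707 = 0.6605.
L_K/L_S = (R_K/R_S)²(T_K/T_S)⁴ = (10.4)²(0.6605)⁴ = 20.59.
F_K/F_S = (L_K/L_S)/(d_K/d_S)² = 20.59/(6.70)² = 0.4587.

0.459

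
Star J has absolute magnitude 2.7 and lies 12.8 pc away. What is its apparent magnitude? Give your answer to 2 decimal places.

m = M + 5 log₁₀(d/10 pc) = 2.7 + 5 log₁₀(12.8/10)
  = 2.7 + 5 × 0.107 = 2.7 + 0.54 = 3.24.

3.24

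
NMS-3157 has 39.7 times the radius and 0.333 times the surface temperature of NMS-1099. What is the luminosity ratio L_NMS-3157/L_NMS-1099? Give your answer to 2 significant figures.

From the Stefan–Boltzmann law, L ∝ R²T⁴, so
L_NMS-3157/L_NMS-1099 = (R_NMS-3157/R_NMS-1099)² (T_NMS-3157/T_NMS-1099)⁴ = (39.7)² × (0.333)⁴ = 1576 × 0.01230 = 19.38.

19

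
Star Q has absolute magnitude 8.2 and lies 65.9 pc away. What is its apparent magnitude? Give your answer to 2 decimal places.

12.29

m = M + 5 log₁₀(d/10 pc) = 8.2 + 5 log₁₀(65.9/10)
  = 8.2 + 5 × 0.819 = 8.2 + 4.09 = 12.29.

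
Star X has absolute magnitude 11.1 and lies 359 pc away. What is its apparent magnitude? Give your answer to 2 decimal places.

18.88

m = M + 5 log₁₀(d/10 pc) = 11.1 + 5 log₁₀(359/10)
  = 11.1 + 5 × 1.555 = 11.1 + 7.78 = 18.88.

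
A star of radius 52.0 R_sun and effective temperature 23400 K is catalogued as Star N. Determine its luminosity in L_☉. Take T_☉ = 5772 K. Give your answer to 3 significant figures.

L/L_☉ = (R/R_☉)² (T/T_☉)⁴ = (52.0)² × (23400/5772)⁴
       = 2704 × (4.054)⁴ = 2704 × 270.1 = 7.304×10^5.

7.30×10^5 L_☉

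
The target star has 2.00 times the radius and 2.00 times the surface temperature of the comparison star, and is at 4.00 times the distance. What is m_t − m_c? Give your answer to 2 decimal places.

-1.51

L_t/L_c = (2.00)²(2.00)⁴ = 64.00.
F_t/F_c = (L_t/L_c)/(d_t/d_c)² = 64.00/16.00 = 4.000.
m_t − m_c = −2.5 log₁₀(4.000) = -1.51.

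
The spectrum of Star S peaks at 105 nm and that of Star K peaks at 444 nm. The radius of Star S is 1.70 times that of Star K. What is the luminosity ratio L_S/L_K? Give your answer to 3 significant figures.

924

Wien's law gives T ∝ 1/λ_max, so T_S/T_K = λ_K/λ_S = 444/105 = 4.229.
Then L ∝ R²T⁴ gives L_S/L_K = (1.70)² × (4.229)⁴ = 2.890 × 319.7 = 924.0.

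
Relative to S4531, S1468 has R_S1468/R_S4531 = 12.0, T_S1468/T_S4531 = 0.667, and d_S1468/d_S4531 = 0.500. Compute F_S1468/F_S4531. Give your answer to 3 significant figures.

114

L_S1468/L_S4531 = (R_S1468/R_S4531)²(T_S1468/T_S4531)⁴ = (12.0)² × (0.667)⁴ = 28.50.
F_S1468/F_S4531 = (L_S1468/L_S4531)/(d_S1468/d_S4531)² = 28.50 / (0.500)² = 114.0.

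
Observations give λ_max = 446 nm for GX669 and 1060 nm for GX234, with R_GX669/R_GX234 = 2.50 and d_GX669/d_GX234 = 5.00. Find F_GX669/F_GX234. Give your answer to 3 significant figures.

Wien's law: T_GX669/T_GX234 = λ_GX234/λ_GX669 = 1060/446 = 2.377.
L_GX669/L_GX234 = (R_GX669/R_GX234)²(T_GX669/T_GX234)⁴ = (2.50)²(2.377)⁴ = 199.4.
F_GX669/F_GX234 = (L_GX669/L_GX234)/(d_GX669/d_GX234)² = 199.4/(5.00)² = 7.977.

7.98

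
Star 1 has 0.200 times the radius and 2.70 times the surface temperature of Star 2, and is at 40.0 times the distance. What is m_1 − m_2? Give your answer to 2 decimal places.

7.19

L_1/L_2 = (0.200)²(2.70)⁴ = 2.126.
F_1/F_2 = (L_1/L_2)/(d_1/d_2)² = 2.126/1600 = 0.001329.
m_1 − m_2 = −2.5 log₁₀(0.001329) = 7.19.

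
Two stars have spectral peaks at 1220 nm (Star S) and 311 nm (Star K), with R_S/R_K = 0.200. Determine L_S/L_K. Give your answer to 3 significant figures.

1.69×10^-4

Wien's law gives T ∝ 1/λ_max, so T_S/T_K = λ_K/λ_S = 311/1220 = 0.2549.
Then L ∝ R²T⁴ gives L_S/L_K = (0.200)² × (0.2549)⁴ = 0.04000 × 0.004223 = 1.689×10^-4.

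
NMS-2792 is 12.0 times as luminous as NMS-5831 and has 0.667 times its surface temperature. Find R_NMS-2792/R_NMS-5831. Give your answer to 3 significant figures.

7.79

L ∝ R²T⁴ gives R ∝ √L / T², so
R_NMS-2792/R_NMS-5831 = √(12.0) / (0.667)² = 3.464 / 0.4449 = 7.786.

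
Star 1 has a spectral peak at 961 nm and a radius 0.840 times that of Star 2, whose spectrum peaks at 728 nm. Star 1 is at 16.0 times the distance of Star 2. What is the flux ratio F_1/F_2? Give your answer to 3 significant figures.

Wien's law: T_1/T_2 = λ_2/λ_1 = 728/961 = 0.7575.
L_1/L_2 = (R_1/R_2)²(T_1/T_2)⁴ = (0.840)²(0.7575)⁴ = 0.2324.
F_1/F_2 = (L_1/L_2)/(d_1/d_2)² = 0.2324/(16.0)² = 9.077×10^-4.

9.08×10^-4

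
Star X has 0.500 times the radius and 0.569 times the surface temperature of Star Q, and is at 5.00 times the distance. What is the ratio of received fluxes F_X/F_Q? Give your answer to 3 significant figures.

L_X/L_Q = (R_X/R_Q)²(T_X/T_Q)⁴ = (0.500)² × (0.569)⁴ = 0.02621.
F_X/F_Q = (L_X/L_Q)/(d_X/d_Q)² = 0.02621 / (5.00)² = 0.001048.

0.00105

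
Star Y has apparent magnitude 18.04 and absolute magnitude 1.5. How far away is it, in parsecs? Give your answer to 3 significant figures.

2.03×10^4 pc

m − M = 5 log₁₀(d/10 pc)
18.04 − (1.5) = 16.54 = 5 log₁₀(d/10)
d = 10 × 10^(16.54/5) = 10 × 10^3.308 = 2.032×10^4 pc.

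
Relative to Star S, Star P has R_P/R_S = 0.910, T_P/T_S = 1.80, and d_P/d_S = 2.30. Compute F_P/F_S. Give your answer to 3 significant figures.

L_P/L_S = (R_P/R_S)²(T_P/T_S)⁴ = (0.910)² × (1.80)⁴ = 8.693.
F_P/F_S = (L_P/L_S)/(d_P/d_S)² = 8.693 / (2.30)² = 1.643.

1.64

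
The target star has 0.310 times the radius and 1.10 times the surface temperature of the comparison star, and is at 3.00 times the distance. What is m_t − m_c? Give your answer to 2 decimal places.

L_t/L_c = (0.310)²(1.10)⁴ = 0.1407.
F_t/F_c = (L_t/L_c)/(d_t/d_c)² = 0.1407/9.000 = 0.01563.
m_t − m_c = −2.5 log₁₀(0.01563) = 4.51.

4.51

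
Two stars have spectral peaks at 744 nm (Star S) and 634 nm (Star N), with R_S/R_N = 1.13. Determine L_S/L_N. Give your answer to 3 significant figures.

Wien's law gives T ∝ 1/λ_max, so T_S/T_N = λ_N/λ_S = 634/744 = 0.8522.
Then L ∝ R²T⁴ gives L_S/L_N = (1.13)² × (0.8522)⁴ = 1.277 × 0.5273 = 0.6733.

0.673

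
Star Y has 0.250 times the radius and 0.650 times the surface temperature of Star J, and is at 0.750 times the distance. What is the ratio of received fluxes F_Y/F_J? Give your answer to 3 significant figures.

L_Y/L_J = (R_Y/R_J)²(T_Y/T_J)⁴ = (0.250)² × (0.650)⁴ = 0.01116.
F_Y/F_J = (L_Y/L_J)/(d_Y/d_J)² = 0.01116 / (0.750)² = 0.01983.

0.0198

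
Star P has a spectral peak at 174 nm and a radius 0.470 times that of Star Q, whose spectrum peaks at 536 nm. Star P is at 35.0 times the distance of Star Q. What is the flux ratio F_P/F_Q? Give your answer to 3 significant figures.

Wien's law: T_P/T_Q = λ_Q/λ_P = 536/174 = 3.080.
L_P/L_Q = (R_P/R_Q)²(T_P/T_Q)⁴ = (0.470)²(3.080)⁴ = 19.89.
F_P/F_Q = (L_P/L_Q)/(d_P/d_Q)² = 19.89/(35.0)² = 0.01624.

0.0162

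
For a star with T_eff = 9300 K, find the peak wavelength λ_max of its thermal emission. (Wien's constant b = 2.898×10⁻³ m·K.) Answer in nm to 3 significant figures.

312 nm

λ_max = b/T = 2.898×10⁻³ / 9300 = 3.12×10^-7 m = 311.6 nm.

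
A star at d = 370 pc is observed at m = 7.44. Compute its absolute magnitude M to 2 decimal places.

M = m − 5 log₁₀(d/10 pc) = 7.44 − 5 log₁₀(370/10)
  = 7.44 − 5 × 1.568 = 7.44 − 7.84 = -0.40.

-0.40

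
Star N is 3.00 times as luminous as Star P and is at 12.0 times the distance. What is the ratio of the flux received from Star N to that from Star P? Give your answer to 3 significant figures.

0.0208

F = L/(4πd²), so F_N/F_P = (L_N/L_P) / (d_N/d_P)²
= 3.00 / (12.0)² = 3.00 / 144.0 = 0.02083.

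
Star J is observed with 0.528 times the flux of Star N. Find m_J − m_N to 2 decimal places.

m_J − m_N = −2.5 log₁₀(F_J/F_N) = −2.5 log₁₀(0.528) = −2.5 × (-0.277) = 0.693.

0.69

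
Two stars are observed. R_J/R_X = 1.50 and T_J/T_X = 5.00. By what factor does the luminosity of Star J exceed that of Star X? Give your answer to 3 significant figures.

From the Stefan–Boltzmann law, L ∝ R²T⁴, so
L_J/L_X = (R_J/R_X)² (T_J/T_X)⁴ = (1.50)² × (5.00)⁴ = 2.250 × 625.0 = 1406.

1.41×10^3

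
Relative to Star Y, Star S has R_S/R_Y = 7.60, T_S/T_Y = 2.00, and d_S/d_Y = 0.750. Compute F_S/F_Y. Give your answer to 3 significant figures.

1.64×10^3

L_S/L_Y = (R_S/R_Y)²(T_S/T_Y)⁴ = (7.60)² × (2.00)⁴ = 924.2.
F_S/F_Y = (L_S/L_Y)/(d_S/d_Y)² = 924.2 / (0.750)² = 1643.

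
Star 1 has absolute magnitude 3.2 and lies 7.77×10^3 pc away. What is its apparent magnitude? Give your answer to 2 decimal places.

m = M + 5 log₁₀(d/10 pc) = 3.2 + 5 log₁₀(7.77×10^3/10)
  = 3.2 + 5 × 2.890 = 3.2 + 14.45 = 17.65.

17.65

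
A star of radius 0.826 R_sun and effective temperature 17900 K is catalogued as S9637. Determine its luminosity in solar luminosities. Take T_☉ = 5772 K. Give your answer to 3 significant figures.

63.1 solar luminosities

L/L_☉ = (R/R_☉)² (T/T_☉)⁴ = (0.826)² × (17900/5772)⁴
       = 0.6823 × (3.101)⁴ = 0.6823 × 92.49 = 63.11.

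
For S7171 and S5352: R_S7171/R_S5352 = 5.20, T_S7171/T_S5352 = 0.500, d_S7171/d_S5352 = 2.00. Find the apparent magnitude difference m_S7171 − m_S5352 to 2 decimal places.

0.94

L_S7171/L_S5352 = (5.20)²(0.500)⁴ = 1.690.
F_S7171/F_S5352 = (L_S7171/L_S5352)/(d_S7171/d_S5352)² = 1.690/4.000 = 0.4225.
m_S7171 − m_S5352 = −2.5 log₁₀(0.4225) = 0.94.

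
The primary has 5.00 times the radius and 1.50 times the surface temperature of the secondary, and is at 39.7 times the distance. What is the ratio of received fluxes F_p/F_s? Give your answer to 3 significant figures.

L_p/L_s = (R_p/R_s)²(T_p/T_s)⁴ = (5.00)² × (1.50)⁴ = 126.6.
F_p/F_s = (L_p/L_s)/(d_p/d_s)² = 126.6 / (39.7)² = 0.08030.

0.0803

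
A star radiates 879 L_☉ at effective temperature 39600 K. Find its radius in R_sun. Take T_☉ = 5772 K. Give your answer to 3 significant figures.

0.630 R_sun

R/R_☉ = √(L/L_☉) / (T/T_☉)² = √(879) / (6.861)²
       = 29.65 / 47.07 = 0.6299.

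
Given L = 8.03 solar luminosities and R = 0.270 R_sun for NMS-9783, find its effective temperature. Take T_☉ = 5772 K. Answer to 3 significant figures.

1.87×10^4 K

T/T_☉ = (L/L_☉)^(1/4) / (R/R_☉)^(1/2)
T = 5772 × (8.03)^(1/4) / √(0.270) = 5772 × 1.683 / 0.5196 = 1.870×10^4 K.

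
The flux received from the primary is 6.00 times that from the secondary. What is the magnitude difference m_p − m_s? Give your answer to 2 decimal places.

-1.95

m_p − m_s = −2.5 log₁₀(F_p/F_s) = −2.5 log₁₀(6.00) = −2.5 × (0.778) = -1.945.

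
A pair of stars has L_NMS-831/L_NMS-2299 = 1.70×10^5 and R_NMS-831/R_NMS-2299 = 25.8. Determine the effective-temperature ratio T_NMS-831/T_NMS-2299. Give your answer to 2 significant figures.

4.0

L ∝ R²T⁴ gives T ∝ (L/R²)^(1/4), so
T_NMS-831/T_NMS-2299 = (1.70×10^5 / 25.8²)^(1/4) = (255.4)^(1/4) = 3.998.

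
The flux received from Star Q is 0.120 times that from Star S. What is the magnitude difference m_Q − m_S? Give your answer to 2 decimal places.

m_Q − m_S = −2.5 log₁₀(F_Q/F_S) = −2.5 log₁₀(0.120) = −2.5 × (-0.921) = 2.302.

2.30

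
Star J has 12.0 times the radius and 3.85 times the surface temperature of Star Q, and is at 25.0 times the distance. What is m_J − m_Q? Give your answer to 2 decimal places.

-4.26

L_J/L_Q = (12.0)²(3.85)⁴ = 3.164×10^4.
F_J/F_Q = (L_J/L_Q)/(d_J/d_Q)² = 3.164×10^4/625.0 = 50.62.
m_J − m_Q = −2.5 log₁₀(50.62) = -4.26.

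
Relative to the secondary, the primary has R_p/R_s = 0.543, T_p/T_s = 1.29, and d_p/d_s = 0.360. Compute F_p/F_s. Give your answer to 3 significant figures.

L_p/L_s = (R_p/R_s)²(T_p/T_s)⁴ = (0.543)² × (1.29)⁴ = 0.8165.
F_p/F_s = (L_p/L_s)/(d_p/d_s)² = 0.8165 / (0.360)² = 6.300.

6.30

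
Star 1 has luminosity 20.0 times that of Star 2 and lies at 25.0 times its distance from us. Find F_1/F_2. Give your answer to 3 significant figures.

0.0320

F = L/(4πd²), so F_1/F_2 = (L_1/L_2) / (d_1/d_2)²
= 20.0 / (25.0)² = 20.0 / 625.0 = 0.03200.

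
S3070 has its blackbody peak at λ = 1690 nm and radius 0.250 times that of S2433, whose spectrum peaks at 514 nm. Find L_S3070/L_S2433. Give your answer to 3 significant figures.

5.35×10^-4

Wien's law gives T ∝ 1/λ_max, so T_S3070/T_S2433 = λ_S2433/λ_S3070 = 514/1690 = 0.3041.
Then L ∝ R²T⁴ gives L_S3070/L_S2433 = (0.250)² × (0.3041)⁴ = 0.06250 × 0.008557 = 5.348×10^-4.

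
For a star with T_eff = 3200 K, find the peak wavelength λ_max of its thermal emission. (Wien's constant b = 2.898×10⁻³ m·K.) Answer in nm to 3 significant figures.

906 nm

λ_max = b/T = 2.898×10⁻³ / 3200 = 9.06×10^-7 m = 905.6 nm.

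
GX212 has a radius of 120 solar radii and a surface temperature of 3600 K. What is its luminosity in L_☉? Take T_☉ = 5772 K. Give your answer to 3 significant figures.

2.18×10^3 L_☉

L/L_☉ = (R/R_☉)² (T/T_☉)⁴ = (120)² × (3600/5772)⁴
       = 1.440×10^4 × (0.6237)⁴ = 1.440×10^4 × 0.1513 = 2179.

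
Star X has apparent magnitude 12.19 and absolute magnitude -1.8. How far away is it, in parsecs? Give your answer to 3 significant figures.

m − M = 5 log₁₀(d/10 pc)
12.19 − (-1.8) = 13.99 = 5 log₁₀(d/10)
d = 10 × 10^(13.99/5) = 10 × 10^2.798 = 6281 pc.

6.28×10^3 pc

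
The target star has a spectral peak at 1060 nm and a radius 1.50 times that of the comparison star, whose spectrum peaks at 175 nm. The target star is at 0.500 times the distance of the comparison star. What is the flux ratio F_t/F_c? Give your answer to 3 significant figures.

0.00669

Wien's law: T_t/T_c = λ_c/λ_t = 175/1060 = 0.1651.
L_t/L_c = (R_t/R_c)²(T_t/T_c)⁴ = (1.50)²(0.1651)⁴ = 0.001672.
F_t/F_c = (L_t/L_c)/(d_t/d_c)² = 0.001672/(0.500)² = 0.006686.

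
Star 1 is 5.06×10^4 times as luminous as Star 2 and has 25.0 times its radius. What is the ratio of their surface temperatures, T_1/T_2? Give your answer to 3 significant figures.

L ∝ R²T⁴ gives T ∝ (L/R²)^(1/4), so
T_1/T_2 = (5.06×10^4 / 25.0²)^(1/4) = (80.96)^(1/4) = 3.000.

3.00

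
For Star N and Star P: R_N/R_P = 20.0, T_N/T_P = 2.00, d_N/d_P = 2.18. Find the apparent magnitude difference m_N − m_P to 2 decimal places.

-7.82

L_N/L_P = (20.0)²(2.00)⁴ = 6400.
F_N/F_P = (L_N/L_P)/(d_N/d_P)² = 6400/4.752 = 1347.
m_N − m_P = −2.5 log₁₀(1347) = -7.82.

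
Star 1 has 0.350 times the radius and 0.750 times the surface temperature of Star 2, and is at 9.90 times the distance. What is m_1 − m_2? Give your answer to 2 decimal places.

L_1/L_2 = (0.350)²(0.750)⁴ = 0.03876.
F_1/F_2 = (L_1/L_2)/(d_1/d_2)² = 0.03876/98.01 = 3.955×10^-4.
m_1 − m_2 = −2.5 log₁₀(3.955×10^-4) = 8.51.

8.51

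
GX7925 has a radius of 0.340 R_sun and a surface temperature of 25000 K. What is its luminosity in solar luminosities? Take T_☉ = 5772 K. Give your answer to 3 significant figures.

L/L_☉ = (R/R_☉)² (T/T_☉)⁴ = (0.340)² × (25000/5772)⁴
       = 0.1156 × (4.331)⁴ = 0.1156 × 351.9 = 40.68.

40.7 solar luminosities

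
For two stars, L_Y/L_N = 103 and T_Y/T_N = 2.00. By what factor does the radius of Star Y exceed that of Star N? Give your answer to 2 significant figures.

L ∝ R²T⁴ gives R ∝ √L / T², so
R_Y/R_N = √(103) / (2.00)² = 10.15 / 4.000 = 2.537.

2.5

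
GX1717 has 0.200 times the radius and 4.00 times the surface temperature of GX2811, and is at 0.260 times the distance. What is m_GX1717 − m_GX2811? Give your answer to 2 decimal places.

-5.45

L_GX1717/L_GX2811 = (0.200)²(4.00)⁴ = 10.24.
F_GX1717/F_GX2811 = (L_GX1717/L_GX2811)/(d_GX1717/d_GX2811)² = 10.24/0.06760 = 151.5.
m_GX1717 − m_GX2811 = −2.5 log₁₀(151.5) = -5.45.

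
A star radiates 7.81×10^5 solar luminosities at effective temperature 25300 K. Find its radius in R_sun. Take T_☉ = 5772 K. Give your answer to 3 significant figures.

46.0 R_sun

R/R_☉ = √(L/L_☉) / (T/T_☉)² = √(7.81×10^5) / (4.383)²
       = 883.7 / 19.21 = 46.00.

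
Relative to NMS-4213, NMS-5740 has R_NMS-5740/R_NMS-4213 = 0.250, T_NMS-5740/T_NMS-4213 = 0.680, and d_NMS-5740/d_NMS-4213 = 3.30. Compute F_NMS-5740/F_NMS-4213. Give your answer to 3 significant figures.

0.00123

L_NMS-5740/L_NMS-4213 = (R_NMS-5740/R_NMS-4213)²(T_NMS-5740/T_NMS-4213)⁴ = (0.250)² × (0.680)⁴ = 0.01336.
F_NMS-5740/F_NMS-4213 = (L_NMS-5740/L_NMS-4213)/(d_NMS-5740/d_NMS-4213)² = 0.01336 / (3.30)² = 0.001227.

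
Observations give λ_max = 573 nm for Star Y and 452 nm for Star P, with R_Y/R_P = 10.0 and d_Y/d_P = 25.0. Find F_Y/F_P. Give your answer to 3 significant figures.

0.0620

Wien's law: T_Y/T_P = λ_P/λ_Y = 452/573 = 0.7888.
L_Y/L_P = (R_Y/R_P)²(T_Y/T_P)⁴ = (10.0)²(0.7888)⁴ = 38.72.
F_Y/F_P = (L_Y/L_P)/(d_Y/d_P)² = 38.72/(25.0)² = 0.06195.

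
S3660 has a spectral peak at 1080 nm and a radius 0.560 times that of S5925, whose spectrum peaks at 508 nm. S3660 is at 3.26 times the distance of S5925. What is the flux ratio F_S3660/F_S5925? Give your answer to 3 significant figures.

0.00144

Wien's law: T_S3660/T_S5925 = λ_S5925/λ_S3660 = 508/1080 = 0.4704.
L_S3660/L_S5925 = (R_S3660/R_S5925)²(T_S3660/T_S5925)⁴ = (0.560)²(0.4704)⁴ = 0.01535.
F_S3660/F_S5925 = (L_S3660/L_S5925)/(d_S3660/d_S5925)² = 0.01535/(3.26)² = 0.001444.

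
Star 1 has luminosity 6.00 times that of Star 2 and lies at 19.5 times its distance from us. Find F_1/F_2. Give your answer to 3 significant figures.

F = L/(4πd²), so F_1/F_2 = (L_1/L_2) / (d_1/d_2)²
= 6.00 / (19.5)² = 6.00 / 380.2 = 0.01578.

0.0158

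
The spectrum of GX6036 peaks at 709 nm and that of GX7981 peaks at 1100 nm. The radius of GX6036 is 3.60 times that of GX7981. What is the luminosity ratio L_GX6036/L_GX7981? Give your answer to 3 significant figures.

75.1

Wien's law gives T ∝ 1/λ_max, so T_GX6036/T_GX7981 = λ_GX7981/λ_GX6036 = 1100/709 = 1.551.
Then L ∝ R²T⁴ gives L_GX6036/L_GX7981 = (3.60)² × (1.551)⁴ = 12.96 × 5.794 = 75.09.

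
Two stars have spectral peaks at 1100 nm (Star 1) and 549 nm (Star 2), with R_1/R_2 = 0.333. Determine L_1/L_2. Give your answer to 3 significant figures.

0.00688

Wien's law gives T ∝ 1/λ_max, so T_1/T_2 = λ_2/λ_1 = 549/1100 = 0.4991.
Then L ∝ R²T⁴ gives L_1/L_2 = (0.333)² × (0.4991)⁴ = 0.1109 × 0.06205 = 0.006880.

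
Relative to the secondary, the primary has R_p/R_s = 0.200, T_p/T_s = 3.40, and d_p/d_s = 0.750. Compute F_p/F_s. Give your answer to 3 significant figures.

9.50

L_p/L_s = (R_p/R_s)²(T_p/T_s)⁴ = (0.200)² × (3.40)⁴ = 5.345.
F_p/F_s = (L_p/L_s)/(d_p/d_s)² = 5.345 / (0.750)² = 9.503.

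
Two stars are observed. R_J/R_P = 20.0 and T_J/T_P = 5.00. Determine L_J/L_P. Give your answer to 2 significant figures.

From the Stefan–Boltzmann law, L ∝ R²T⁴, so
L_J/L_P = (R_J/R_P)² (T_J/T_P)⁴ = (20.0)² × (5.00)⁴ = 400.0 × 625.0 = 2.500×10^5.

2.5×10^5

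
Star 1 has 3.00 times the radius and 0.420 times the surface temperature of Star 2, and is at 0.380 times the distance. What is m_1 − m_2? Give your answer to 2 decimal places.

-0.72

L_1/L_2 = (3.00)²(0.420)⁴ = 0.2801.
F_1/F_2 = (L_1/L_2)/(d_1/d_2)² = 0.2801/0.1444 = 1.939.
m_1 − m_2 = −2.5 log₁₀(1.939) = -0.72.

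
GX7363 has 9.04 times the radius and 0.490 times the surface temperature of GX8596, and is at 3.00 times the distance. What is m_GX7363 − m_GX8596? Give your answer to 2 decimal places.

L_GX7363/L_GX8596 = (9.04)²(0.490)⁴ = 4.711.
F_GX7363/F_GX8596 = (L_GX7363/L_GX8596)/(d_GX7363/d_GX8596)² = 4.711/9.000 = 0.5235.
m_GX7363 − m_GX8596 = −2.5 log₁₀(0.5235) = 0.70.

0.70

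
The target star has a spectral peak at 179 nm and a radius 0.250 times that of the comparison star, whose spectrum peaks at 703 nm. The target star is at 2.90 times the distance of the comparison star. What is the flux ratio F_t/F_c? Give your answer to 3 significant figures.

1.77

Wien's law: T_t/T_c = λ_c/λ_t = 703/179 = 3.927.
L_t/L_c = (R_t/R_c)²(T_t/T_c)⁴ = (0.250)²(3.927)⁴ = 14.87.
F_t/F_c = (L_t/L_c)/(d_t/d_c)² = 14.87/(2.90)² = 1.768.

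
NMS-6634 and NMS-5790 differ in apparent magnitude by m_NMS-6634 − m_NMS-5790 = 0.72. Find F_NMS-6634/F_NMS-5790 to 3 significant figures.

F_NMS-6634/F_NMS-5790 = 10^(−(m_NMS-6634 − m_NMS-5790)/2.5) = 10^(-0.72/2.5) = 10^-0.288 = 0.5152.

0.515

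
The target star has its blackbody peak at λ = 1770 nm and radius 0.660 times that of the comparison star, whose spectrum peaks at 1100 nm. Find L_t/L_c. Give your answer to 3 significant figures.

0.0650

Wien's law gives T ∝ 1/λ_max, so T_t/T_c = λ_c/λ_t = 1100/1770 = 0.6215.
Then L ∝ R²T⁴ gives L_t/L_c = (0.660)² × (0.6215)⁴ = 0.4356 × 0.1492 = 0.06498.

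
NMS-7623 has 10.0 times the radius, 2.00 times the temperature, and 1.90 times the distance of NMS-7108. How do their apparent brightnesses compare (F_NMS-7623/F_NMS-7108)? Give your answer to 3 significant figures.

L_NMS-7623/L_NMS-7108 = (R_NMS-7623/R_NMS-7108)²(T_NMS-7623/T_NMS-7108)⁴ = (10.0)² × (2.00)⁴ = 1600.
F_NMS-7623/F_NMS-7108 = (L_NMS-7623/L_NMS-7108)/(d_NMS-7623/d_NMS-7108)² = 1600 / (1.90)² = 443.2.

443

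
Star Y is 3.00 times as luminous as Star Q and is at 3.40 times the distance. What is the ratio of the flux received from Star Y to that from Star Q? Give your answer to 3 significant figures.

0.260

F = L/(4πd²), so F_Y/F_Q = (L_Y/L_Q) / (d_Y/d_Q)²
= 3.00 / (3.40)² = 3.00 / 11.56 = 0.2595.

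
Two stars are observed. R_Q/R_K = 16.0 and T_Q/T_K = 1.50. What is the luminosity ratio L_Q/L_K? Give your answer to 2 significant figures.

From the Stefan–Boltzmann law, L ∝ R²T⁴, so
L_Q/L_K = (R_Q/R_K)² (T_Q/T_K)⁴ = (16.0)² × (1.50)⁴ = 256.0 × 5.062 = 1296.

1.3×10^3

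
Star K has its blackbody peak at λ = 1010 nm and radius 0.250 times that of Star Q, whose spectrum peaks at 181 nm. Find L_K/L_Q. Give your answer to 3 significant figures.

6.45×10^-5

Wien's law gives T ∝ 1/λ_max, so T_K/T_Q = λ_Q/λ_K = 181/1010 = 0.1792.
Then L ∝ R²T⁴ gives L_K/L_Q = (0.250)² × (0.1792)⁴ = 0.06250 × 0.001031 = 6.446×10^-5.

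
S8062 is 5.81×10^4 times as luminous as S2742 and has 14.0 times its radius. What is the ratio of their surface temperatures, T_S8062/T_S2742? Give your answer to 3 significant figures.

L ∝ R²T⁴ gives T ∝ (L/R²)^(1/4), so
T_S8062/T_S2742 = (5.81×10^4 / 14.0²)^(1/4) = (296.4)^(1/4) = 4.149.

4.15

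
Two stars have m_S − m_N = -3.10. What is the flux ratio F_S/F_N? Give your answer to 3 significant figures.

17.4

F_S/F_N = 10^(−(m_S − m_N)/2.5) = 10^(3.10/2.5) = 10^1.240 = 17.38.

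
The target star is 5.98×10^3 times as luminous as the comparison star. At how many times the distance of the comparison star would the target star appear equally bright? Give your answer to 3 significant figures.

77.3

Equal flux requires L_t/d_t² = L_c/d_c², so d_t/d_c = √(L_t/L_c)
= √(5.98×10^3) = 77.33.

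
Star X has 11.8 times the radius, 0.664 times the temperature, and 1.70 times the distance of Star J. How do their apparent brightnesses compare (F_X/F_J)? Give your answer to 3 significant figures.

9.37

L_X/L_J = (R_X/R_J)²(T_X/T_J)⁴ = (11.8)² × (0.664)⁴ = 27.07.
F_X/F_J = (L_X/L_J)/(d_X/d_J)² = 27.07 / (1.70)² = 9.366.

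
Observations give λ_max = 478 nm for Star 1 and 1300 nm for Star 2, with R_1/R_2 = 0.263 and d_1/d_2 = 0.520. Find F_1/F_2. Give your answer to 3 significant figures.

Wien's law: T_1/T_2 = λ_2/λ_1 = 1300/478 = 2.720.
L_1/L_2 = (R_1/R_2)²(T_1/T_2)⁴ = (0.263)²(2.720)⁴ = 3.784.
F_1/F_2 = (L_1/L_2)/(d_1/d_2)² = 3.784/(0.520)² = 13.99.

14.0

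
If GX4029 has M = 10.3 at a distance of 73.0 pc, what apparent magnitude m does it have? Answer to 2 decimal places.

14.62

m = M + 5 log₁₀(d/10 pc) = 10.3 + 5 log₁₀(73.0/10)
  = 10.3 + 5 × 0.863 = 10.3 + 4.32 = 14.62.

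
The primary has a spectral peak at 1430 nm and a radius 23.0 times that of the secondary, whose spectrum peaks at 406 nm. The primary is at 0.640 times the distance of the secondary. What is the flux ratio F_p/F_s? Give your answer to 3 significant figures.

Wien's law: T_p/T_s = λ_s/λ_p = 406/1430 = 0.2839.
L_p/L_s = (R_p/R_s)²(T_p/T_s)⁴ = (23.0)²(0.2839)⁴ = 3.437.
F_p/F_s = (L_p/L_s)/(d_p/d_s)² = 3.437/(0.640)² = 8.392.

8.39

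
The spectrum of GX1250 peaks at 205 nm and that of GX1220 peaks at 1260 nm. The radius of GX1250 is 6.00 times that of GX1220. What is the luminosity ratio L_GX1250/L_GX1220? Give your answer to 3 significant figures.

Wien's law gives T ∝ 1/λ_max, so T_GX1250/T_GX1220 = λ_GX1220/λ_GX1250 = 1260/205 = 6.146.
Then L ∝ R²T⁴ gives L_GX1250/L_GX1220 = (6.00)² × (6.146)⁴ = 36.00 × 1427 = 5.138×10^4.

5.14×10^4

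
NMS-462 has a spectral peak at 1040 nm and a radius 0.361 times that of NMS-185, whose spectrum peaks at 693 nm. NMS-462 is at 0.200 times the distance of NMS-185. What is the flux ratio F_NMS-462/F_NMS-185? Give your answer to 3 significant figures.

0.642

Wien's law: T_NMS-462/T_NMS-185 = λ_NMS-185/λ_NMS-462 = 693/1040 = 0.6663.
L_NMS-462/L_NMS-185 = (R_NMS-462/R_NMS-185)²(T_NMS-462/T_NMS-185)⁴ = (0.361)²(0.6663)⁴ = 0.02569.
F_NMS-462/F_NMS-185 = (L_NMS-462/L_NMS-185)/(d_NMS-462/d_NMS-185)² = 0.02569/(0.200)² = 0.6423.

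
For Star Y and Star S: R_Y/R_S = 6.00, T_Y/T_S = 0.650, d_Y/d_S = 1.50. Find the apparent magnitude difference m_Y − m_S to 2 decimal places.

-1.14

L_Y/L_S = (6.00)²(0.650)⁴ = 6.426.
F_Y/F_S = (L_Y/L_S)/(d_Y/d_S)² = 6.426/2.250 = 2.856.
m_Y − m_S = −2.5 log₁₀(2.856) = -1.14.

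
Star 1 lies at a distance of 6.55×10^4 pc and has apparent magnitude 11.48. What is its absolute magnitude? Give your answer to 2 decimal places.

M = m − 5 log₁₀(d/10 pc) = 11.48 − 5 log₁₀(6.55×10^4/10)
  = 11.48 − 5 × 3.816 = 11.48 − 19.08 = -7.60.

-7.60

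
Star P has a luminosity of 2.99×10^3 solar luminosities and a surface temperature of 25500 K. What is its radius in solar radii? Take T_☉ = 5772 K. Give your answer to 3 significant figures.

R/R_☉ = √(L/L_☉) / (T/T_☉)² = √(2.99×10^3) / (4.418)²
       = 54.68 / 19.52 = 2.802.

2.80 solar radii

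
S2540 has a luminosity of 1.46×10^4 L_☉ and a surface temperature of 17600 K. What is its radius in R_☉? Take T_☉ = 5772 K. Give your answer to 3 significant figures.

13.0 R_☉

R/R_☉ = √(L/L_☉) / (T/T_☉)² = √(1.46×10^4) / (3.049)²
       = 120.8 / 9.298 = 13.00.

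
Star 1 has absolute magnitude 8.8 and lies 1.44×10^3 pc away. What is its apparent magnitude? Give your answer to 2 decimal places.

19.59

m = M + 5 log₁₀(d/10 pc) = 8.8 + 5 log₁₀(1.44×10^3/10)
  = 8.8 + 5 × 2.158 = 8.8 + 10.79 = 19.59.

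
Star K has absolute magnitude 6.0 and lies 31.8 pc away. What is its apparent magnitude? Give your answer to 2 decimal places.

8.51

m = M + 5 log₁₀(d/10 pc) = 6.0 + 5 log₁₀(31.8/10)
  = 6.0 + 5 × 0.502 = 6.0 + 2.51 = 8.51.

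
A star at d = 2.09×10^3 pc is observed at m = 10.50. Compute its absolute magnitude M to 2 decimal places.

-1.10

M = m − 5 log₁₀(d/10 pc) = 10.50 − 5 log₁₀(2.09×10^3/10)
  = 10.50 − 5 × 2.320 = 10.50 − 11.60 = -1.10.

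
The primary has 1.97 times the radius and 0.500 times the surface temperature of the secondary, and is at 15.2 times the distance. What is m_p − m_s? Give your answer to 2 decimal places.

7.45

L_p/L_s = (1.97)²(0.500)⁴ = 0.2426.
F_p/F_s = (L_p/L_s)/(d_p/d_s)² = 0.2426/231.0 = 0.001050.
m_p − m_s = −2.5 log₁₀(0.001050) = 7.45.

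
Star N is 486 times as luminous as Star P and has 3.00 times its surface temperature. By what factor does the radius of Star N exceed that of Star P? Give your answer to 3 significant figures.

2.45

L ∝ R²T⁴ gives R ∝ √L / T², so
R_N/R_P = √(486) / (3.00)² = 22.05 / 9.000 = 2.449.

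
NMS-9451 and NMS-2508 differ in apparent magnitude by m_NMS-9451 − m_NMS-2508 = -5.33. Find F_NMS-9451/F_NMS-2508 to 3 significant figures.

F_NMS-9451/F_NMS-2508 = 10^(−(m_NMS-9451 − m_NMS-2508)/2.5) = 10^(5.33/2.5) = 10^2.132 = 135.5.

136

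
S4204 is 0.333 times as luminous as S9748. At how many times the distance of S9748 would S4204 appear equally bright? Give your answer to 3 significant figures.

0.577

Equal flux requires L_S4204/d_S4204² = L_S9748/d_S9748², so d_S4204/d_S9748 = √(L_S4204/L_S9748)
= √(0.333) = 0.5771.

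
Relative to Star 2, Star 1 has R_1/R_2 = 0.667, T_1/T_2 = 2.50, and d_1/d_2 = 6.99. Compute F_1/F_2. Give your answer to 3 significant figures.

0.356

L_1/L_2 = (R_1/R_2)²(T_1/T_2)⁴ = (0.667)² × (2.50)⁴ = 17.38.
F_1/F_2 = (L_1/L_2)/(d_1/d_2)² = 17.38 / (6.99)² = 0.3557.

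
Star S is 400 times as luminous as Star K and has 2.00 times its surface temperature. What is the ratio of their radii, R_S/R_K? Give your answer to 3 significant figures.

5.00

L ∝ R²T⁴ gives R ∝ √L / T², so
R_S/R_K = √(400) / (2.00)² = 20.00 / 4.000 = 5.000.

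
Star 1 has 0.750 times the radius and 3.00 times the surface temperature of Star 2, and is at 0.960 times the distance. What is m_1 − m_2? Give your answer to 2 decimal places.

-4.24

L_1/L_2 = (0.750)²(3.00)⁴ = 45.56.
F_1/F_2 = (L_1/L_2)/(d_1/d_2)² = 45.56/0.9216 = 49.44.
m_1 − m_2 = −2.5 log₁₀(49.44) = -4.24.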